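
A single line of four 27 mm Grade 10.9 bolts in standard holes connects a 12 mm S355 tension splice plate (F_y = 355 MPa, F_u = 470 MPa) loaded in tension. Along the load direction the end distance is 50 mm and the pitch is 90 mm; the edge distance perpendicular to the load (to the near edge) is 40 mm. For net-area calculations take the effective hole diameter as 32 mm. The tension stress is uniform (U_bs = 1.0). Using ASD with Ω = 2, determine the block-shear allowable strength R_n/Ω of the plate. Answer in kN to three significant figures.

Shear plane L_v = 50 + 3·90 = 320 mm; A_gv = 320 × 12 = 3840 mm².
A_nv = (320 − 3.5·32) × 12 = 2496 mm².
A_nt = (40 − 0.5·32) × 12 = 288 mm².
0.6 F_u A_nv = 703.9 kN; 0.6 F_y A_gv = 817.9 kN → shear rupture governs the shear term.
R_n = 703.9 + 1.0 × 470 × 288 / 1000 = 839.2 kN.
Allowable strength R_n/Ω = 839.2 / 2 = 420 kN.

420 kN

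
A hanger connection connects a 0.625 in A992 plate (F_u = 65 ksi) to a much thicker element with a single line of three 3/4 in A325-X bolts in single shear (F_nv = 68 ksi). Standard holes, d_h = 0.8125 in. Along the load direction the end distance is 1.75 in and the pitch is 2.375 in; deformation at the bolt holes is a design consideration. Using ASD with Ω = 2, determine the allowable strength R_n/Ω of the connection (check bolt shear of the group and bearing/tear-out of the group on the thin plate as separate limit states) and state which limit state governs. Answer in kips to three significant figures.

45.1 kips (bolt shear governs)

Bolt shear: A_b = π·0.75²/4 = 0.4418 in²; R_n = 68 × 0.4418 × 3 × 1 = 90.12 kips → 90.12 / 2 = 45.1 kips.
Bearing (1.2 l_c t F_u ≤ 2.4 d t F_u): upper limit = 2.4·0.75·0.625·65 = 73.12 kips.
  Edge l_c = 1.75 − 0.8125/2 = 1.344 → r_n = 65.51 kips; interior l_c = 2.375 − 0.8125 = 1.562 → r_n = 73.12 kips.
  R_n,bearing = 1·65.51 + 2·73.12 = 211.8 kips → 211.8 / 2 = 106 kips.
Bolt shear governs: 45.1 kips.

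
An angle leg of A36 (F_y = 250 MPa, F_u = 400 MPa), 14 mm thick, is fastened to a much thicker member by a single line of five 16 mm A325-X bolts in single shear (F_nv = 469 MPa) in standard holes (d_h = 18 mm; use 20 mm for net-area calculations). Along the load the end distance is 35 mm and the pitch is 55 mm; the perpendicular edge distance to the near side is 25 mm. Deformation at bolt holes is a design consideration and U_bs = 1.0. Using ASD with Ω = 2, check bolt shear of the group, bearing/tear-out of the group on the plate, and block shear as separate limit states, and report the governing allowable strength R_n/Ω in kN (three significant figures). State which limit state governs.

236 kN (bolt shear governs)

Bolt shear: A_b = π·16²/4 = 201.1 mm²; R_n = 469 × 201.1 × 5 × 1 / 1000 = 471.5 kN → 471.5 / 2 = 236 kN.
Bearing: edge l_c = 26, r_n = 174.7 kN; interior l_c = 37, r_n = 215 kN; R_n = 174.7 + 4·215 = 1035 kN → 517 kN.
Block shear: A_gv = 3570, A_nv = 2310, A_nt = 210 mm²; R_n = min(0.6F_uA_nv, 0.6F_yA_gv) + U_bs·F_u·A_nt = 619.5 kN → 310 kN.
Bolt shear governs: 236 kN.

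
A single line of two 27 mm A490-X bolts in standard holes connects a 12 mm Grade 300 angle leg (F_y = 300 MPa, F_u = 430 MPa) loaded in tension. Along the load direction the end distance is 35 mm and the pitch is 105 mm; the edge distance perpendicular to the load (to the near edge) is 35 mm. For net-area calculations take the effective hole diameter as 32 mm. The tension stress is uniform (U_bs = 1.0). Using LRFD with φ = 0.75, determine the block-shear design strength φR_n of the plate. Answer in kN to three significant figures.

287 kN

Shear plane L_v = 35 + 1·105 = 140 mm; A_gv = 140 × 12 = 1680 mm².
A_nv = (140 − 1.5·32) × 12 = 1104 mm².
A_nt = (35 − 0.5·32) × 12 = 228 mm².
0.6 F_u A_nv = 284.8 kN; 0.6 F_y A_gv = 302.4 kN → shear rupture governs the shear term.
R_n = 284.8 + 1.0 × 430 × 228 / 1000 = 382.9 kN.
Design strength φR_n = 0.75 × 382.9 = 287 kN.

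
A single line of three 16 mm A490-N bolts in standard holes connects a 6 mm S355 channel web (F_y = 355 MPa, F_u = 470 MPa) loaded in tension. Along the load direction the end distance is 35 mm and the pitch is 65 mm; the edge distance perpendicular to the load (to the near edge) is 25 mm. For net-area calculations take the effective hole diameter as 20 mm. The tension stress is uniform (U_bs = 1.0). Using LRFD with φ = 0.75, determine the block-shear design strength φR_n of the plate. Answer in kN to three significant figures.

Shear plane L_v = 35 + 2·65 = 165 mm; A_gv = 165 × 6 = 990 mm².
A_nv = (165 − 2.5·20) × 6 = 690 mm².
A_nt = (25 − 0.5·20) × 6 = 90 mm².
0.6 F_u A_nv = 194.6 kN; 0.6 F_y A_gv = 210.9 kN → shear rupture governs the shear term.
R_n = 194.6 + 1.0 × 470 × 90 / 1000 = 236.9 kN.
Design strength φR_n = 0.75 × 236.9 = 178 kN.

178 kN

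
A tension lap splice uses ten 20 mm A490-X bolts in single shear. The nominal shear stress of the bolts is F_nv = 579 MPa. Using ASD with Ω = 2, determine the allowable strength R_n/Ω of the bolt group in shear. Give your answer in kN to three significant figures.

A_b = π × 20² / 4 = 314.2 mm².
R_n = F_nv · A_b · n · n_s = 579 × 314.2 × 10 × 1 / 1000 = 1819 kN.
Allowable strength R_n/Ω = 1819 / 2 = 909 kN.

909 kN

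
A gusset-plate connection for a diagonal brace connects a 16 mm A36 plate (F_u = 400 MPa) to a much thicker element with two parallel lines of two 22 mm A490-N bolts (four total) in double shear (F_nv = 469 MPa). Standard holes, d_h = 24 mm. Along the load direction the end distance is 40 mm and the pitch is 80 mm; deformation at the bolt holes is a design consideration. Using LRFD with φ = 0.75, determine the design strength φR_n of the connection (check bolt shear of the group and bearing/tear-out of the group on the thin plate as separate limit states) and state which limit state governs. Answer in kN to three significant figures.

829 kN (bearing governs)

Bolt shear: A_b = π·22²/4 = 380.1 mm²; R_n = 469 × 380.1 × 4 × 2 / 1000 = 1426 kN → 0.75 × 1426 = 1070 kN.
Bearing (1.2 l_c t F_u ≤ 2.4 d t F_u): upper limit = 2.4·22·16·400 / 1000 = 337.9 kN.
  Edge l_c = 40 − 24/2 = 28 → r_n = 215 kN; interior l_c = 80 − 24 = 56 → r_n = 337.9 kN.
  R_n,bearing = 2·215 + 2·337.9 = 1106 kN → 0.75 × 1106 = 829 kN.
Bearing governs: 829 kN.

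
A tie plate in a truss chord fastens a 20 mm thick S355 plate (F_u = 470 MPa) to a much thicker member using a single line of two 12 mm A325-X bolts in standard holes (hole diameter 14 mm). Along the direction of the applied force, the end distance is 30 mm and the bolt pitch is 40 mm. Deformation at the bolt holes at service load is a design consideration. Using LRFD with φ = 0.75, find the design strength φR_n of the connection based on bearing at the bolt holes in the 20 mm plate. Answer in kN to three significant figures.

Per bolt r_n = 1.2 l_c t F_u ≤ 2.4 d t F_u; upper limit = 2.4 × 12 × 20 × 470 / 1000 = 270.7 kN.
Edge bolt: l_c = 30 − 14/2 = 23 mm → 1.2 × 23 × 20 × 470 / 1000 = 259.4 → r_n = 259.4 kN.
Interior bolts: l_c = 40 − 14 = 26 mm → 1.2 × 26 × 20 × 470 / 1000 = 293.3 → r_n = 270.7 kN.
R_n = 1 × 259.4 + 1 × 270.7 = 530.2 kN.
Design strength φR_n = 0.75 × 530.2 = 398 kN.

398 kN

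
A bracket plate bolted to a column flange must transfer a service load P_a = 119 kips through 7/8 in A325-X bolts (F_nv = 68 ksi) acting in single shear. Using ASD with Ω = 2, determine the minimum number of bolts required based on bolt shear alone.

A_b = π·0.875²/4 = 0.6013 in².
Per-bolt allowable strength R_n/Ω = 68 × 0.6013 × 1 / 2 = 20.44 kips.
n ≥ 119 / 20.44 = 5.821 → use 6 bolts.

6 bolts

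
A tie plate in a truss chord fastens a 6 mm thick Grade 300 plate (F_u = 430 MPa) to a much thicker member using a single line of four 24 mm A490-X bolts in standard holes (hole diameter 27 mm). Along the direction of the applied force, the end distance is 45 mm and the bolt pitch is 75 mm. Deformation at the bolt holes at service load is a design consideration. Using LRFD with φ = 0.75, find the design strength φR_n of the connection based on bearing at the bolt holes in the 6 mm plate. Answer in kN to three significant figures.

408 kN

Per bolt r_n = 1.2 l_c t F_u ≤ 2.4 d t F_u; upper limit = 2.4 × 24 × 6 × 430 / 1000 = 148.6 kN.
Edge bolt: l_c = 45 − 27/2 = 31.5 mm → 1.2 × 31.5 × 6 × 430 / 1000 = 97.52 → r_n = 97.52 kN.
Interior bolts: l_c = 75 − 27 = 48 mm → 1.2 × 48 × 6 × 430 / 1000 = 148.6 → r_n = 148.6 kN.
R_n = 1 × 97.52 + 3 × 148.6 = 543.3 kN.
Design strength φR_n = 0.75 × 543.3 = 408 kN.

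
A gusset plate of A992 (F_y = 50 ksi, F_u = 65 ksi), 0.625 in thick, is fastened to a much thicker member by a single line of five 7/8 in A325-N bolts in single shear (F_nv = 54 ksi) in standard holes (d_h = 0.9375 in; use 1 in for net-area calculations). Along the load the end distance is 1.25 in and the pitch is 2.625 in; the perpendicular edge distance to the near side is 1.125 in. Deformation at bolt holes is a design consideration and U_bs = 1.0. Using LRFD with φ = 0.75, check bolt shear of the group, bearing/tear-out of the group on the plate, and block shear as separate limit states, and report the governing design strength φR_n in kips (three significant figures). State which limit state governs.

Bolt shear: A_b = π·0.875²/4 = 0.6013 in²; R_n = 54 × 0.6013 × 5 × 1 = 162.4 kips → 0.75 × 162.4 = 122 kips.
Bearing: edge l_c = 0.7812, r_n = 38.09 kips; interior l_c = 1.688, r_n = 82.27 kips; R_n = 38.09 + 4·82.27 = 367.1 kips → 275 kips.
Block shear: A_gv = 7.344, A_nv = 4.531, A_nt = 0.3906 in²; R_n = min(0.6F_uA_nv, 0.6F_yA_gv) + U_bs·F_u·A_nt = 202.1 kips → 152 kips.
Bolt shear governs: 122 kips.

122 kips (bolt shear governs)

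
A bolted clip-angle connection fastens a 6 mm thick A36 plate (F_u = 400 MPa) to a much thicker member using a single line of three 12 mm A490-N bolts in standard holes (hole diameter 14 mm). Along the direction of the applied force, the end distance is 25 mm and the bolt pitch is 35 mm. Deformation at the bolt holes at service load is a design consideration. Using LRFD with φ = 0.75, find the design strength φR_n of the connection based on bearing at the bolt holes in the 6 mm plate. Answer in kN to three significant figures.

Per bolt r_n = 1.2 l_c t F_u ≤ 2.4 d t F_u; upper limit = 2.4 × 12 × 6 × 400 / 1000 = 69.12 kN.
Edge bolt: l_c = 25 − 14/2 = 18 mm → 1.2 × 18 × 6 × 400 / 1000 = 51.84 → r_n = 51.84 kN.
Interior bolts: l_c = 35 − 14 = 21 mm → 1.2 × 21 × 6 × 400 / 1000 = 60.48 → r_n = 60.48 kN.
R_n = 1 × 51.84 + 2 × 60.48 = 172.8 kN.
Design strength φR_n = 0.75 × 172.8 = 130 kN.

130 kN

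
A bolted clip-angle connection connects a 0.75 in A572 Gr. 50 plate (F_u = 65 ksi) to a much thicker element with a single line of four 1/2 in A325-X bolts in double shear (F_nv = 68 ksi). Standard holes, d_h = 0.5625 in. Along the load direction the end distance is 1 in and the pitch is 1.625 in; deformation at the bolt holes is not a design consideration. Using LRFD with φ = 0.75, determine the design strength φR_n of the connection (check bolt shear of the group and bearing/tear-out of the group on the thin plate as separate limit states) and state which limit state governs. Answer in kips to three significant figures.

Bolt shear: A_b = π·0.5²/4 = 0.1963 in²; R_n = 68 × 0.1963 × 4 × 2 = 106.8 kips → 0.75 × 106.8 = 80.1 kips.
Bearing (1.5 l_c t F_u ≤ 3.0 d t F_u): upper limit = 3.0·0.5·0.75·65 = 73.12 kips.
  Edge l_c = 1 − 0.5625/2 = 0.7188 → r_n = 52.56 kips; interior l_c = 1.625 − 0.5625 = 1.062 → r_n = 73.12 kips.
  R_n,bearing = 1·52.56 + 3·73.12 = 271.9 kips → 0.75 × 271.9 = 204 kips.
Bolt shear governs: 80.1 kips.

80.1 kips (bolt shear governs)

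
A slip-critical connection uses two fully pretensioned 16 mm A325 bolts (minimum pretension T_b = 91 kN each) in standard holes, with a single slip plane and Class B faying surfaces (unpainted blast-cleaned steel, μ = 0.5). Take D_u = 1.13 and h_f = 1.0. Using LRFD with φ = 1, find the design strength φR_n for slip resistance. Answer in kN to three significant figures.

103 kN

R_n = μ · D_u · h_f · T_b · n_s · n_b = 0.5 × 1.13 × 1.0 × 91 × 1 × 2 = 102.8 kN.
Design strength φR_n = 1 × 102.8 = 103 kN.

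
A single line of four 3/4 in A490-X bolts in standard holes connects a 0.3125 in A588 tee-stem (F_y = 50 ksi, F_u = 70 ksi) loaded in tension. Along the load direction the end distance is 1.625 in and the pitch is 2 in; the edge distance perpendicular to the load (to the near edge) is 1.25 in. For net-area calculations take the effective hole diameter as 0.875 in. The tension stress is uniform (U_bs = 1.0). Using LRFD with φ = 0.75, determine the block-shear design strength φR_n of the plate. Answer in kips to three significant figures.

58.2 kips

Shear plane L_v = 1.625 + 3·2 = 7.625 in; A_gv = 7.625 × 0.3125 = 2.383 in².
A_nv = (7.625 − 3.5·0.875) × 0.3125 = 1.426 in².
A_nt = (1.25 − 0.5·0.875) × 0.3125 = 0.2539 in².
0.6 F_u A_nv = 59.88 kips; 0.6 F_y A_gv = 71.48 kips → shear rupture governs the shear term.
R_n = 59.88 + 1.0 × 70 × 0.2539 = 77.66 kips.
Design strength φR_n = 0.75 × 77.66 = 58.2 kips.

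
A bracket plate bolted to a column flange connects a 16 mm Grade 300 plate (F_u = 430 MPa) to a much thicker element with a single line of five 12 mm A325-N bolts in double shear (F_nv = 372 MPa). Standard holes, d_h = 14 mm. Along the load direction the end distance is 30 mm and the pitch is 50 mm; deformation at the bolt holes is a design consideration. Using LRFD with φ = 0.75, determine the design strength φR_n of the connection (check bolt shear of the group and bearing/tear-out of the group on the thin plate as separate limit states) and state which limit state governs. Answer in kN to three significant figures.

Bolt shear: A_b = π·12²/4 = 113.1 mm²; R_n = 372 × 113.1 × 5 × 2 / 1000 = 420.7 kN → 0.75 × 420.7 = 316 kN.
Bearing (1.2 l_c t F_u ≤ 2.4 d t F_u): upper limit = 2.4·12·16·430 / 1000 = 198.1 kN.
  Edge l_c = 30 − 14/2 = 23 → r_n = 189.9 kN; interior l_c = 50 − 14 = 36 → r_n = 198.1 kN.
  R_n,bearing = 1·189.9 + 4·198.1 = 982.5 kN → 0.75 × 982.5 = 737 kN.
Bolt shear governs: 316 kN.

316 kN (bolt shear governs)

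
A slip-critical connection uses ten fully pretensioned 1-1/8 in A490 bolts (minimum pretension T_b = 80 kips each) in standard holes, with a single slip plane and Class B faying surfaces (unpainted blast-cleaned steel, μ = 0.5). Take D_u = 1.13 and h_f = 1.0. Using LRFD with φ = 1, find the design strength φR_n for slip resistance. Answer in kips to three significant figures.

R_n = μ · D_u · h_f · T_b · n_s · n_b = 0.5 × 1.13 × 1.0 × 80 × 1 × 10 = 452 kips.
Design strength φR_n = 1 × 452 = 452 kips.

452 kips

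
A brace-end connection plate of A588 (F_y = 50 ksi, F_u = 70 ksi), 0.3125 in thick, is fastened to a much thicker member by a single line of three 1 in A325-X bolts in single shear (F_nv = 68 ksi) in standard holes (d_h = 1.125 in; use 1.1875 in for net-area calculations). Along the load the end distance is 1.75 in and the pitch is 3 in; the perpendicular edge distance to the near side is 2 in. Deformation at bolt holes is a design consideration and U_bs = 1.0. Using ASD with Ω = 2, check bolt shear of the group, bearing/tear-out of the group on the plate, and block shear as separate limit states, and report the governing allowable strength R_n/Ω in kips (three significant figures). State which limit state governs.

Bolt shear: A_b = π·1²/4 = 0.7854 in²; R_n = 68 × 0.7854 × 3 × 1 = 160.2 kips → 160.2 / 2 = 80.1 kips.
Bearing: edge l_c = 1.188, r_n = 31.17 kips; interior l_c = 1.875, r_n = 49.22 kips; R_n = 31.17 + 2·49.22 = 129.6 kips → 64.8 kips.
Block shear: A_gv = 2.422, A_nv = 1.494, A_nt = 0.4395 in²; R_n = min(0.6F_uA_nv, 0.6F_yA_gv) + U_bs·F_u·A_nt = 93.52 kips → 46.8 kips.
Block shear governs: 46.8 kips.

46.8 kips (block shear governs)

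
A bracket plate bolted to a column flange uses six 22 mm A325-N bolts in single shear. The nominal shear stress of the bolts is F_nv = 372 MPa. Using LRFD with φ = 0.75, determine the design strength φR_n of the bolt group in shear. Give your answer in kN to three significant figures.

A_b = π × 22² / 4 = 380.1 mm².
R_n = F_nv · A_b · n · n_s = 372 × 380.1 × 6 × 1 / 1000 = 848.5 kN.
Design strength φR_n = 0.75 × 848.5 = 636 kN.

636 kN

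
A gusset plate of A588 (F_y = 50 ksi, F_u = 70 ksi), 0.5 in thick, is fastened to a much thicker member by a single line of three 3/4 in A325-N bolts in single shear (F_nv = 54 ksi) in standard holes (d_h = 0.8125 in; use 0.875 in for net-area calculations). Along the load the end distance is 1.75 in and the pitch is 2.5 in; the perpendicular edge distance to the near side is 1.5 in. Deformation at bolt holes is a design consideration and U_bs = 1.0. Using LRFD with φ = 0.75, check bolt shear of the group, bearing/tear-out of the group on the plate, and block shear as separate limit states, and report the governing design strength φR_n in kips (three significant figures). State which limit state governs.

53.7 kips (bolt shear governs)

Bolt shear: A_b = π·0.75²/4 = 0.4418 in²; R_n = 54 × 0.4418 × 3 × 1 = 71.57 kips → 0.75 × 71.57 = 53.7 kips.
Bearing: edge l_c = 1.344, r_n = 56.44 kips; interior l_c = 1.688, r_n = 63 kips; R_n = 56.44 + 2·63 = 182.4 kips → 137 kips.
Block shear: A_gv = 3.375, A_nv = 2.281, A_nt = 0.5312 in²; R_n = min(0.6F_uA_nv, 0.6F_yA_gv) + U_bs·F_u·A_nt = 133 kips → 99.8 kips.
Bolt shear governs: 53.7 kips.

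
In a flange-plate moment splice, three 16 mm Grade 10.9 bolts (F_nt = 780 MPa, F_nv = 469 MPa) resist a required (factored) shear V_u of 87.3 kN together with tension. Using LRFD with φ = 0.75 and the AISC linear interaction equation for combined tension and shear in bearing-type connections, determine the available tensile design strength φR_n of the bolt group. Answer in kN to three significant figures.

A_b = π·16²/4 = 201.1 mm²; f_rv = 87.3 × 1000 / (3 × 201.1) = 144.7 MPa.
F'_nt = 1.3 F_nt − (F_nt / φF_nv) f_rv = 1.3·780 − (780/(0.75·469))·144.7 = 693.1 MPa, capped at F_nt → F'_nt = 693.1 MPa.
R_n = F'_nt · A_b · n = 693.1 × 201.1 × 3 / 1000 = 418 kN.
Design strength φR_n = 0.75 × 418 = 314 kN.

314 kN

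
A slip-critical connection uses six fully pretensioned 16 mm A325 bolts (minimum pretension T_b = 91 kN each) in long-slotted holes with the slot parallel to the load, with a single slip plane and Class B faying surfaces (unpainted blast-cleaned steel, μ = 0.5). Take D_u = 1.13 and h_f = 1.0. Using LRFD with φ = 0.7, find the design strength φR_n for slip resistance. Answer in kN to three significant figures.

216 kN

R_n = μ · D_u · h_f · T_b · n_s · n_b = 0.5 × 1.13 × 1.0 × 91 × 1 × 6 = 308.5 kN.
Design strength φR_n = 0.7 × 308.5 = 216 kN.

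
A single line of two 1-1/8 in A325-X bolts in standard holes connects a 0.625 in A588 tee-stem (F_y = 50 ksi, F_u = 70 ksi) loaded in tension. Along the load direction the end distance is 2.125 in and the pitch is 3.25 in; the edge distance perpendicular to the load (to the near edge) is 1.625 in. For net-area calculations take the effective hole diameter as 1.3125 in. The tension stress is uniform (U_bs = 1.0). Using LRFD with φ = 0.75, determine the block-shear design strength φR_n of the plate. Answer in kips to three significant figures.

98.8 kips

Shear plane L_v = 2.125 + 1·3.25 = 5.375 in; A_gv = 5.375 × 0.625 = 3.359 in².
A_nv = (5.375 − 1.5·1.3125) × 0.625 = 2.129 in².
A_nt = (1.625 − 0.5·1.3125) × 0.625 = 0.6055 in².
0.6 F_u A_nv = 89.41 kips; 0.6 F_y A_gv = 100.8 kips → shear rupture governs the shear term.
R_n = 89.41 + 1.0 × 70 × 0.6055 = 131.8 kips.
Design strength φR_n = 0.75 × 131.8 = 98.8 kips.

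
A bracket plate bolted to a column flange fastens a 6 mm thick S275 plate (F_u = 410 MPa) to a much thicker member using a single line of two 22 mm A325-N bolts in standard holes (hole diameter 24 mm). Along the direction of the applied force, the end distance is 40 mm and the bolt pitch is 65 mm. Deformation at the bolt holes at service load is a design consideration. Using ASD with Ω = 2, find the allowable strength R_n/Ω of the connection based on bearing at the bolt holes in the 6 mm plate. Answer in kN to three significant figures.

102 kN

Per bolt r_n = 1.2 l_c t F_u ≤ 2.4 d t F_u; upper limit = 2.4 × 22 × 6 × 410 / 1000 = 129.9 kN.
Edge bolt: l_c = 40 − 24/2 = 28 mm → 1.2 × 28 × 6 × 410 / 1000 = 82.66 → r_n = 82.66 kN.
Interior bolts: l_c = 65 − 24 = 41 mm → 1.2 × 41 × 6 × 410 / 1000 = 121 → r_n = 121 kN.
R_n = 1 × 82.66 + 1 × 121 = 203.7 kN.
Allowable strength R_n/Ω = 203.7 / 2 = 102 kN.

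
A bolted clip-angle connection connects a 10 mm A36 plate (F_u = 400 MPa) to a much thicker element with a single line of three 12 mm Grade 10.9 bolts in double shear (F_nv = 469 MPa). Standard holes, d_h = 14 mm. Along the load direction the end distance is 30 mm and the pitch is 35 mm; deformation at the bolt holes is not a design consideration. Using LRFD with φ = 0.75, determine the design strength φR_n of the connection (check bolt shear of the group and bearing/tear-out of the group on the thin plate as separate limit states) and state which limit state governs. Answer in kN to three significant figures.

239 kN (bolt shear governs)

Bolt shear: A_b = π·12²/4 = 113.1 mm²; R_n = 469 × 113.1 × 3 × 2 / 1000 = 318.3 kN → 0.75 × 318.3 = 239 kN.
Bearing (1.5 l_c t F_u ≤ 3.0 d t F_u): upper limit = 3.0·12·10·400 / 1000 = 144 kN.
  Edge l_c = 30 − 14/2 = 23 → r_n = 138 kN; interior l_c = 35 − 14 = 21 → r_n = 126 kN.
  R_n,bearing = 1·138 + 2·126 = 390 kN → 0.75 × 390 = 292 kN.
Bolt shear governs: 239 kN.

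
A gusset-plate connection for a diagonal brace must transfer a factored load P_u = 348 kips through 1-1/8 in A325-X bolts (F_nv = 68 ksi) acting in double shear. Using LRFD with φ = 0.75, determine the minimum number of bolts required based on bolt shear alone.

A_b = π·1.125²/4 = 0.994 in².
Per-bolt design strength φR_n = 0.75 × 68 × 0.994 × 2 = 101.4 kips.
n ≥ 348 / 101.4 = 3.432 → use 4 bolts.

4 bolts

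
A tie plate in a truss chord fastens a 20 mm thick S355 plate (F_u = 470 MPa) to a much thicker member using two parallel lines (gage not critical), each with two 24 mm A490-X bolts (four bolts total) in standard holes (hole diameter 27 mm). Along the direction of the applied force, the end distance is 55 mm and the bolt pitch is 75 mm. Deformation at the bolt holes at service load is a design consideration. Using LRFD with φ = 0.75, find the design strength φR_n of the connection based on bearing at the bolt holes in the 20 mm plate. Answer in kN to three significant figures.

Per bolt r_n = 1.2 l_c t F_u ≤ 2.4 d t F_u; upper limit = 2.4 × 24 × 20 × 470 / 1000 = 541.4 kN.
Edge bolt: l_c = 55 − 27/2 = 41.5 mm → 1.2 × 41.5 × 20 × 470 / 1000 = 468.1 → r_n = 468.1 kN.
Interior bolts: l_c = 75 − 27 = 48 mm → 1.2 × 48 × 20 × 470 / 1000 = 541.4 → r_n = 541.4 kN.
R_n = 2 × 468.1 + 2 × 541.4 = 2019 kN.
Design strength φR_n = 0.75 × 2019 = 1510 kN.

1510 kN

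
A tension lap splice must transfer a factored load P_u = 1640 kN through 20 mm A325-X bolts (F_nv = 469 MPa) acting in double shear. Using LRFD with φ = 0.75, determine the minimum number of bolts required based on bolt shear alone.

8 bolts

A_b = π·20²/4 = 314.2 mm².
Per-bolt design strength φR_n = 0.75 × 469 × 314.2 × 2 / 1000 = 221 kN.
n ≥ 1640 / 221 = 7.42 → use 8 bolts.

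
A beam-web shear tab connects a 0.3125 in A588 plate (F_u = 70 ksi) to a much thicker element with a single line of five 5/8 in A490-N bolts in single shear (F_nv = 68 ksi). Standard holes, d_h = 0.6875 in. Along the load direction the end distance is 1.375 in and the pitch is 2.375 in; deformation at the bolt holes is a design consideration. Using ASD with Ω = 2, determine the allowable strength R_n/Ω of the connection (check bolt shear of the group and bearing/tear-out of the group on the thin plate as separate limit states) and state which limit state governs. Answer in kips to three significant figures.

52.2 kips (bolt shear governs)

Bolt shear: A_b = π·0.625²/4 = 0.3068 in²; R_n = 68 × 0.3068 × 5 × 1 = 104.3 kips → 104.3 / 2 = 52.2 kips.
Bearing (1.2 l_c t F_u ≤ 2.4 d t F_u): upper limit = 2.4·0.625·0.3125·70 = 32.81 kips.
  Edge l_c = 1.375 − 0.6875/2 = 1.031 → r_n = 27.07 kips; interior l_c = 2.375 − 0.6875 = 1.688 → r_n = 32.81 kips.
  R_n,bearing = 1·27.07 + 4·32.81 = 158.3 kips → 158.3 / 2 = 79.2 kips.
Bolt shear governs: 52.2 kips.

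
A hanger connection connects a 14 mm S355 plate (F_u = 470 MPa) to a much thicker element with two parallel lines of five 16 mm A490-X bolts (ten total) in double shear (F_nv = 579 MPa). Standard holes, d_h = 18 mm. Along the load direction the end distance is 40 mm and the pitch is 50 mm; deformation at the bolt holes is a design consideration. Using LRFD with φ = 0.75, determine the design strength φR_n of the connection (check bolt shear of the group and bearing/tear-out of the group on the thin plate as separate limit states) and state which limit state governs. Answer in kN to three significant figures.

Bolt shear: A_b = π·16²/4 = 201.1 mm²; R_n = 579 × 201.1 × 10 × 2 / 1000 = 2328 kN → 0.75 × 2328 = 1750 kN.
Bearing (1.2 l_c t F_u ≤ 2.4 d t F_u): upper limit = 2.4·16·14·470 / 1000 = 252.7 kN.
  Edge l_c = 40 − 18/2 = 31 → r_n = 244.8 kN; interior l_c = 50 − 18 = 32 → r_n = 252.7 kN.
  R_n,bearing = 2·244.8 + 8·252.7 = 2511 kN → 0.75 × 2511 = 1880 kN.
Bolt shear governs: 1750 kN.

1750 kN (bolt shear governs)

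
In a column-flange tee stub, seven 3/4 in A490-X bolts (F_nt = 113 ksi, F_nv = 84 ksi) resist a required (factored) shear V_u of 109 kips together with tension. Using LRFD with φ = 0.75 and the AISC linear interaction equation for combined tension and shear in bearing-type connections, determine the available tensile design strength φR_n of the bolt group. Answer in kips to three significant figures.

A_b = π·0.75²/4 = 0.4418 in²; f_rv = 109 / (7 × 0.4418) = 35.25 ksi.
F'_nt = 1.3 F_nt − (F_nt / φF_nv) f_rv = 1.3·113 − (113/(0.75·84))·35.25 = 83.68 ksi, capped at F_nt → F'_nt = 83.68 ksi.
R_n = F'_nt · A_b · n = 83.68 × 0.4418 × 7 = 258.8 kips.
Design strength φR_n = 0.75 × 258.8 = 194 kips.

194 kips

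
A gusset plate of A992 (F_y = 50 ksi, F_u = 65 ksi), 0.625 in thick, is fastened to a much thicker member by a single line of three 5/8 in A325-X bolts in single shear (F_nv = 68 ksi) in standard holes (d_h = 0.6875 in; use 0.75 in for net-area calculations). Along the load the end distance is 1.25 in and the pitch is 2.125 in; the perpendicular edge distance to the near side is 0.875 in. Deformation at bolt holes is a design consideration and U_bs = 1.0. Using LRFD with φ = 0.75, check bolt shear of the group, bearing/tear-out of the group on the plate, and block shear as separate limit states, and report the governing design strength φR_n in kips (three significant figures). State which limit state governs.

Bolt shear: A_b = π·0.625²/4 = 0.3068 in²; R_n = 68 × 0.3068 × 3 × 1 = 62.59 kips → 0.75 × 62.59 = 46.9 kips.
Bearing: edge l_c = 0.9062, r_n = 44.18 kips; interior l_c = 1.438, r_n = 60.94 kips; R_n = 44.18 + 2·60.94 = 166.1 kips → 125 kips.
Block shear: A_gv = 3.438, A_nv = 2.266, A_nt = 0.3125 in²; R_n = min(0.6F_uA_nv, 0.6F_yA_gv) + U_bs·F_u·A_nt = 108.7 kips → 81.5 kips.
Bolt shear governs: 46.9 kips.

46.9 kips (bolt shear governs)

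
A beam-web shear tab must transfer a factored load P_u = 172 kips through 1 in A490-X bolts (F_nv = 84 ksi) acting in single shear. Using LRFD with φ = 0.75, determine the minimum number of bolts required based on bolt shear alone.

A_b = π·1²/4 = 0.7854 in².
Per-bolt design strength φR_n = 0.75 × 84 × 0.7854 × 1 = 49.48 kips.
n ≥ 172 / 49.48 = 3.476 → use 4 bolts.

4 bolts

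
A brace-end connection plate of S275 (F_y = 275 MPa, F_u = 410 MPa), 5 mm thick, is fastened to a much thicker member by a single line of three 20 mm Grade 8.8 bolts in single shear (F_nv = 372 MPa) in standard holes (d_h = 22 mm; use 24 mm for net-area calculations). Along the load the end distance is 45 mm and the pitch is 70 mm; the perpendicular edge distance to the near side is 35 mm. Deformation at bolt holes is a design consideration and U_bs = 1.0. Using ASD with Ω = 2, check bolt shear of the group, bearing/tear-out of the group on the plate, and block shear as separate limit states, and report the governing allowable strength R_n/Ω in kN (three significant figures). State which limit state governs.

99.9 kN (block shear governs)

Bolt shear: A_b = π·20²/4 = 314.2 mm²; R_n = 372 × 314.2 × 3 × 1 / 1000 = 350.6 kN → 350.6 / 2 = 175 kN.
Bearing: edge l_c = 34, r_n = 83.64 kN; interior l_c = 48, r_n = 98.4 kN; R_n = 83.64 + 2·98.4 = 280.4 kN → 140 kN.
Block shear: A_gv = 925, A_nv = 625, A_nt = 115 mm²; R_n = min(0.6F_uA_nv, 0.6F_yA_gv) + U_bs·F_u·A_nt = 199.8 kN → 99.9 kN.
Block shear governs: 99.9 kN.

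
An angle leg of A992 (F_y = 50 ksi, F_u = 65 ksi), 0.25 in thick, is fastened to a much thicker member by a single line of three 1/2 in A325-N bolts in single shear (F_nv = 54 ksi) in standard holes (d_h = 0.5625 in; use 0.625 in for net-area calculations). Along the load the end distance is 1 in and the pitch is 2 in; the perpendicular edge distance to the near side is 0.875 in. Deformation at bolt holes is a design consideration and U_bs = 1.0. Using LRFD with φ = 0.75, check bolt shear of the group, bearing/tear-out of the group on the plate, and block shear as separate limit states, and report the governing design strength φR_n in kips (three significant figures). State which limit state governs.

Bolt shear: A_b = π·0.5²/4 = 0.1963 in²; R_n = 54 × 0.1963 × 3 × 1 = 31.81 kips → 0.75 × 31.81 = 23.9 kips.
Bearing: edge l_c = 0.7188, r_n = 14.02 kips; interior l_c = 1.438, r_n = 19.5 kips; R_n = 14.02 + 2·19.5 = 53.02 kips → 39.8 kips.
Block shear: A_gv = 1.25, A_nv = 0.8594, A_nt = 0.1406 in²; R_n = min(0.6F_uA_nv, 0.6F_yA_gv) + U_bs·F_u·A_nt = 42.66 kips → 32 kips.
Bolt shear governs: 23.9 kips.

23.9 kips (bolt shear governs)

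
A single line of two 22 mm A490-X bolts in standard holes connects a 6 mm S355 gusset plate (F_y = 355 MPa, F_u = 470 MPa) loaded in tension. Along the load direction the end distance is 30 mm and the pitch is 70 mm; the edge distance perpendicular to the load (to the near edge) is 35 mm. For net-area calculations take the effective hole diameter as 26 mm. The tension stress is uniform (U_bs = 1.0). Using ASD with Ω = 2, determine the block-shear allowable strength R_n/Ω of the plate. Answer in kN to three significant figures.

Shear plane L_v = 30 + 1·70 = 100 mm; A_gv = 100 × 6 = 600 mm².
A_nv = (100 − 1.5·26) × 6 = 366 mm².
A_nt = (35 − 0.5·26) × 6 = 132 mm².
0.6 F_u A_nv = 103.2 kN; 0.6 F_y A_gv = 127.8 kN → shear rupture governs the shear term.
R_n = 103.2 + 1.0 × 470 × 132 / 1000 = 165.3 kN.
Allowable strength R_n/Ω = 165.3 / 2 = 82.6 kN.

82.6 kN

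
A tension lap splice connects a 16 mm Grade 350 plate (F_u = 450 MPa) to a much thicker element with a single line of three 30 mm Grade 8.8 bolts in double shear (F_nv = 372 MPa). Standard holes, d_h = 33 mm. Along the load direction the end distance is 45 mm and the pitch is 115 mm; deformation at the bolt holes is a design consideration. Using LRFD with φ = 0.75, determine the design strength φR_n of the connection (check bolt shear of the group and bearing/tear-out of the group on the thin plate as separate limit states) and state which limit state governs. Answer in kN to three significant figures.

Bolt shear: A_b = π·30²/4 = 706.9 mm²; R_n = 372 × 706.9 × 3 × 2 / 1000 = 1578 kN → 0.75 × 1578 = 1180 kN.
Bearing (1.2 l_c t F_u ≤ 2.4 d t F_u): upper limit = 2.4·30·16·450 / 1000 = 518.4 kN.
  Edge l_c = 45 − 33/2 = 28.5 → r_n = 246.2 kN; interior l_c = 115 − 33 = 82 → r_n = 518.4 kN.
  R_n,bearing = 1·246.2 + 2·518.4 = 1283 kN → 0.75 × 1283 = 962 kN.
Bearing governs: 962 kN.

962 kN (bearing governs)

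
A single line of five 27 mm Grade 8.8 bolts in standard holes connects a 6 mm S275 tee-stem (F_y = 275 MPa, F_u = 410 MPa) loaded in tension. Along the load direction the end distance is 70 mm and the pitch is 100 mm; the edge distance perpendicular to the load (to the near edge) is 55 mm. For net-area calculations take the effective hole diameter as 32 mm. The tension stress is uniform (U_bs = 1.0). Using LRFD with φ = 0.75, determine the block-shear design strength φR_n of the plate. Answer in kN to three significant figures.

Shear plane L_v = 70 + 4·100 = 470 mm; A_gv = 470 × 6 = 2820 mm².
A_nv = (470 − 4.5·32) × 6 = 1956 mm².
A_nt = (55 − 0.5·32) × 6 = 234 mm².
0.6 F_u A_nv = 481.2 kN; 0.6 F_y A_gv = 465.3 kN → shear yielding governs the shear term.
R_n = 465.3 + 1.0 × 410 × 234 / 1000 = 561.2 kN.
Design strength φR_n = 0.75 × 561.2 = 421 kN.

421 kN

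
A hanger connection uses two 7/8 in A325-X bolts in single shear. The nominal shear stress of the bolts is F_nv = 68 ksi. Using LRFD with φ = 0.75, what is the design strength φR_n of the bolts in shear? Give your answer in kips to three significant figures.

61.3 kips

A_b = π × 0.875² / 4 = 0.6013 in².
R_n = F_nv · A_b · n · n_s = 68 × 0.6013 × 2 × 1 = 81.78 kips.
Design strength φR_n = 0.75 × 81.78 = 61.3 kips.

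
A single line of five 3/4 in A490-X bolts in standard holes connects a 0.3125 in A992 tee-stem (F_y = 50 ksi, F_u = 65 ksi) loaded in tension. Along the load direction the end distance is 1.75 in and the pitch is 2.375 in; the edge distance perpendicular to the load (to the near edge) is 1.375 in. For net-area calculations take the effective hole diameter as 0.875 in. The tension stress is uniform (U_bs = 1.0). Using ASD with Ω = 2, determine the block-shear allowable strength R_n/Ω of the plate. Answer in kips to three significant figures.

Shear plane L_v = 1.75 + 4·2.375 = 11.25 in; A_gv = 11.25 × 0.3125 = 3.516 in².
A_nv = (11.25 − 4.5·0.875) × 0.3125 = 2.285 in².
A_nt = (1.375 − 0.5·0.875) × 0.3125 = 0.293 in².
0.6 F_u A_nv = 89.12 kips; 0.6 F_y A_gv = 105.5 kips → shear rupture governs the shear term.
R_n = 89.12 + 1.0 × 65 × 0.293 = 108.2 kips.
Allowable strength R_n/Ω = 108.2 / 2 = 54.1 kips.

54.1 kips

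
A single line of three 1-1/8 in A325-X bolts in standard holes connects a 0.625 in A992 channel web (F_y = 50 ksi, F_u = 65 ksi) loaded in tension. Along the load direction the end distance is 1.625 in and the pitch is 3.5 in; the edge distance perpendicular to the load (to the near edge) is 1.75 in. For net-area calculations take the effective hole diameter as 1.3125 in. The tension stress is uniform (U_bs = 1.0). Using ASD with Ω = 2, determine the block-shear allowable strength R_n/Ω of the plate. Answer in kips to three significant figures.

87.3 kips

Shear plane L_v = 1.625 + 2·3.5 = 8.625 in; A_gv = 8.625 × 0.625 = 5.391 in².
A_nv = (8.625 − 2.5·1.3125) × 0.625 = 3.34 in².
A_nt = (1.75 − 0.5·1.3125) × 0.625 = 0.6836 in².
0.6 F_u A_nv = 130.3 kips; 0.6 F_y A_gv = 161.7 kips → shear rupture governs the shear term.
R_n = 130.3 + 1.0 × 65 × 0.6836 = 174.7 kips.
Allowable strength R_n/Ω = 174.7 / 2 = 87.3 kips.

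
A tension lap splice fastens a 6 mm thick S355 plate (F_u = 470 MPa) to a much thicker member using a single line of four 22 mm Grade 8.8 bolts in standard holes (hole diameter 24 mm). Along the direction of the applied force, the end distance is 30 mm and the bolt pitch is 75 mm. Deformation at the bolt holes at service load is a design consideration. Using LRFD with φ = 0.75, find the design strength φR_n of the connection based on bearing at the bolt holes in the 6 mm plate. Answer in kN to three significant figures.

381 kN

Per bolt r_n = 1.2 l_c t F_u ≤ 2.4 d t F_u; upper limit = 2.4 × 22 × 6 × 470 / 1000 = 148.9 kN.
Edge bolt: l_c = 30 − 24/2 = 18 mm → 1.2 × 18 × 6 × 470 / 1000 = 60.91 → r_n = 60.91 kN.
Interior bolts: l_c = 75 − 24 = 51 mm → 1.2 × 51 × 6 × 470 / 1000 = 172.6 → r_n = 148.9 kN.
R_n = 1 × 60.91 + 3 × 148.9 = 507.6 kN.
Design strength φR_n = 0.75 × 507.6 = 381 kN.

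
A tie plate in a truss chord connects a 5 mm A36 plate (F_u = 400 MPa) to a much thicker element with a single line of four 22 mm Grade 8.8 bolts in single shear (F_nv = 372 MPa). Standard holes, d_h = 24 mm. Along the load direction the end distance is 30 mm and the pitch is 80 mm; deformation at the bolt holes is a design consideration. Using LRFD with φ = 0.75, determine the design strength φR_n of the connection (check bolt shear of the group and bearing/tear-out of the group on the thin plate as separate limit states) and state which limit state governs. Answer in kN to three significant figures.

Bolt shear: A_b = π·22²/4 = 380.1 mm²; R_n = 372 × 380.1 × 4 × 1 / 1000 = 565.6 kN → 0.75 × 565.6 = 424 kN.
Bearing (1.2 l_c t F_u ≤ 2.4 d t F_u): upper limit = 2.4·22·5·400 / 1000 = 105.6 kN.
  Edge l_c = 30 − 24/2 = 18 → r_n = 43.2 kN; interior l_c = 80 − 24 = 56 → r_n = 105.6 kN.
  R_n,bearing = 1·43.2 + 3·105.6 = 360 kN → 0.75 × 360 = 270 kN.
Bearing governs: 270 kN.

270 kN (bearing governs)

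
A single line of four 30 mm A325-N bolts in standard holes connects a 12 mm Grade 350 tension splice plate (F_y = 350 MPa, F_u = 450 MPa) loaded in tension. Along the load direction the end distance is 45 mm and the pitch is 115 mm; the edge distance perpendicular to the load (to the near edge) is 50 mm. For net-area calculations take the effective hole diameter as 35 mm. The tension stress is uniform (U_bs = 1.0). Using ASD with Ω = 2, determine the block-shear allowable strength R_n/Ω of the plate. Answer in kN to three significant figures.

Shear plane L_v = 45 + 3·115 = 390 mm; A_gv = 390 × 12 = 4680 mm².
A_nv = (390 − 3.5·35) × 12 = 3210 mm².
A_nt = (50 − 0.5·35) × 12 = 390 mm².
0.6 F_u A_nv = 866.7 kN; 0.6 F_y A_gv = 982.8 kN → shear rupture governs the shear term.
R_n = 866.7 + 1.0 × 450 × 390 / 1000 = 1042 kN.
Allowable strength R_n/Ω = 1042 / 2 = 521 kN.

521 kN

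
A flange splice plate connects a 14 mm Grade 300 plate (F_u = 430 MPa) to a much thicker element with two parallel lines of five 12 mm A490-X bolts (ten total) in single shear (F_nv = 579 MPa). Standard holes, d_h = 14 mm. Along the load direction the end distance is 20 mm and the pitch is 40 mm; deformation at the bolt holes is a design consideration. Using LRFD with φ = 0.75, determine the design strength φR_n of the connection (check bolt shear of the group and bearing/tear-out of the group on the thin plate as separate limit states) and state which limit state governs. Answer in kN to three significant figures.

Bolt shear: A_b = π·12²/4 = 113.1 mm²; R_n = 579 × 113.1 × 10 × 1 / 1000 = 654.8 kN → 0.75 × 654.8 = 491 kN.
Bearing (1.2 l_c t F_u ≤ 2.4 d t F_u): upper limit = 2.4·12·14·430 / 1000 = 173.4 kN.
  Edge l_c = 20 − 14/2 = 13 → r_n = 93.91 kN; interior l_c = 40 − 14 = 26 → r_n = 173.4 kN.
  R_n,bearing = 2·93.91 + 8·173.4 = 1575 kN → 0.75 × 1575 = 1180 kN.
Bolt shear governs: 491 kN.

491 kN (bolt shear governs)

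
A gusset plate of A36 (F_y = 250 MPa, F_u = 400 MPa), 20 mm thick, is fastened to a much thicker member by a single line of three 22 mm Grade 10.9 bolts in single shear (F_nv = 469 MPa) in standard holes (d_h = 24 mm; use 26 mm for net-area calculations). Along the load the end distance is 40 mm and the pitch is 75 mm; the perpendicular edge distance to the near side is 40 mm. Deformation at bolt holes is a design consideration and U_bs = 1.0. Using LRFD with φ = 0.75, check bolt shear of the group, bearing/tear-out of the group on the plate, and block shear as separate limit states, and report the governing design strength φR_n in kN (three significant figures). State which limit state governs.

401 kN (bolt shear governs)

Bolt shear: A_b = π·22²/4 = 380.1 mm²; R_n = 469 × 380.1 × 3 × 1 / 1000 = 534.8 kN → 0.75 × 534.8 = 401 kN.
Bearing: edge l_c = 28, r_n = 268.8 kN; interior l_c = 51, r_n = 422.4 kN; R_n = 268.8 + 2·422.4 = 1114 kN → 835 kN.
Block shear: A_gv = 3800, A_nv = 2500, A_nt = 540 mm²; R_n = min(0.6F_uA_nv, 0.6F_yA_gv) + U_bs·F_u·A_nt = 786 kN → 590 kN.
Bolt shear governs: 401 kN.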